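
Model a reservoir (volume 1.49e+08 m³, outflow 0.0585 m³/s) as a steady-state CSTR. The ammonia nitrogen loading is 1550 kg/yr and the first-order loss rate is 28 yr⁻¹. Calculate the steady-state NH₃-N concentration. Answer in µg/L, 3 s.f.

Outflow Q = 0.0585 m³/s × 3.156e+07 s/yr = 1.846e+06 m³/yr.
Steady-state CSTR mass balance: W = Q·C + k·V·C, so C = W/(Q + kV).
Q + kV = 1.846e+06 + 28·1.49e+08 = 4.174e+09 m³/yr.
C = 1550/4.174e+09 = 3.714e-07 kg/m³ = 0.0003714 mg/L = 0.3714 µg/L.

0.371 µg/L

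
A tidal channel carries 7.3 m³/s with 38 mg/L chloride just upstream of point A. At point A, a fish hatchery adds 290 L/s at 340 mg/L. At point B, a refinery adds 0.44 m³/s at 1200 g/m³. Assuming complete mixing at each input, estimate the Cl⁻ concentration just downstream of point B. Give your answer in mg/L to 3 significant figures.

113 mg/L

290 L/s = 0.29 m³/s.
After input A: C = (7.3·38 + 0.29·340) / 7.59 = 49.54 mg/L.
After input B: C = (7.59·49.54 + 0.44·1200) / 8.03 = 112.6 mg/L.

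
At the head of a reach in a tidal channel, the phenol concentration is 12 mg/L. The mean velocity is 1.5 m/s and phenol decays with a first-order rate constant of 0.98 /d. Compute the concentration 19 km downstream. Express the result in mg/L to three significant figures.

Travel time t = 19 km / 1.5 m/s = 1.9e+04/1.5 = 1.267e+04 s = 0.1466 d.
First-order decay: C = 12·exp(−0.98·0.1466) = 12·0.8662 = 10.39 mg/L.

10.4 mg/L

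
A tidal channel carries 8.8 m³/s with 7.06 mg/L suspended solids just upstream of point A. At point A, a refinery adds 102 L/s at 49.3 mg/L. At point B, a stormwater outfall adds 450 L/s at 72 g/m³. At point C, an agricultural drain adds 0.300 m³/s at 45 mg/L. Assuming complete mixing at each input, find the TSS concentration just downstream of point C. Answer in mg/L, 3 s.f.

102 L/s = 0.102 m³/s.
After input A: C = (8.8·7.06 + 0.102·49.3) / 8.902 = 7.544 mg/L.
450 L/s = 0.45 m³/s.
After input B: C = (8.902·7.544 + 0.45·72) / 9.352 = 10.65 mg/L.
After input C: C = (9.352·10.65 + 0.3·45) / 9.652 = 11.71 mg/L.

11.7 mg/L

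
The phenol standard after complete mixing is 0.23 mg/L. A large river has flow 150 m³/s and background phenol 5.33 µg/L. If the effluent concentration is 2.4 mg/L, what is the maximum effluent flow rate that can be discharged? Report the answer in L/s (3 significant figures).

15500 L/s

5.33 µg/L = 0.00533 mg/L.
Mass balance at complete mixing: C_std·(Q_w + Q_r) = Q_w·C_e + Q_r·C_b.
Rearranging, Q_w = Q_r·(C_std − C_b)/(C_e − C_std) = 150·(0.23 − 0.00533) / (2.4 − 0.23) = 15.53 m³/s.
= 1.553e+04 L/s.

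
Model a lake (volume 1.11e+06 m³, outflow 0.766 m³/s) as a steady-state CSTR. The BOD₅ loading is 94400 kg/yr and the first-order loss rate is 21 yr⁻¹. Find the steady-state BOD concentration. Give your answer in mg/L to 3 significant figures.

1.99 mg/L

Outflow Q = 0.766 m³/s × 3.156e+07 s/yr = 2.417e+07 m³/yr.
Steady-state CSTR mass balance: W = Q·C + k·V·C, so C = W/(Q + kV).
Q + kV = 2.417e+07 + 21·1.11e+06 = 4.748e+07 m³/yr.
C = 94400/4.748e+07 = 0.001988 kg/m³ = 1.988 mg/L.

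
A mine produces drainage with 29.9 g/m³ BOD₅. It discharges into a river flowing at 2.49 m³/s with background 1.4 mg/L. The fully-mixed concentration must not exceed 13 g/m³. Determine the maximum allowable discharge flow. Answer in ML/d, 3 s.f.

148 ML/d

Mass balance at complete mixing: C_std·(Q_w + Q_r) = Q_w·C_e + Q_r·C_b.
Rearranging, Q_w = Q_r·(C_std − C_b)/(C_e − C_std) = 2.49·(13 − 1.4) / (29.9 − 13) = 1.709 m³/s.
= 147.7 ML/d.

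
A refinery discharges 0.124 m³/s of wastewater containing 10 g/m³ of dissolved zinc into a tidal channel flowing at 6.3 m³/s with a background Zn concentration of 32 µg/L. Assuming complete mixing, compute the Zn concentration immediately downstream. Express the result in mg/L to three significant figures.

32 µg/L = 0.032 mg/L.
Flow-weighted mixing gives C = (0.124·10 + 6.3·0.032) / (0.124 + 6.3) = 1.442/6.424 = 0.2244 mg/L.

0.224 mg/L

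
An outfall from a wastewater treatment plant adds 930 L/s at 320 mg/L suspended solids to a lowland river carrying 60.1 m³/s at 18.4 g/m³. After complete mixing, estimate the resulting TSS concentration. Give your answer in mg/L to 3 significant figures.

930 L/s = 0.93 m³/s.
Conservation of mass across the mixing zone: C = (0.93·320 + 60.1·18.4) / (0.93 + 60.1) = 1403/61.03 = 23 mg/L.

23.0 mg/L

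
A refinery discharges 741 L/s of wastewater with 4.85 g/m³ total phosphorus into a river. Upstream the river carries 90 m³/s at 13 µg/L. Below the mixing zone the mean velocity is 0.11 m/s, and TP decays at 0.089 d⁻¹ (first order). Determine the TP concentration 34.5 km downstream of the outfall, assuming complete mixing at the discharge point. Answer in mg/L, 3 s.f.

741 L/s = 0.741 m³/s.
13 µg/L = 0.013 mg/L.
After complete mixing, C₀ = (0.741·4.85 + 90·0.013) / 90.74 = 0.0525 mg/L.
Travel time t = 3.45e+04 m / 0.11 m/s = 3.136e+05 s = 3.63 d.
C = 0.0525·exp(−0.089·3.63) = 0.0525·0.7239 = 0.03801 mg/L.

0.0380 mg/L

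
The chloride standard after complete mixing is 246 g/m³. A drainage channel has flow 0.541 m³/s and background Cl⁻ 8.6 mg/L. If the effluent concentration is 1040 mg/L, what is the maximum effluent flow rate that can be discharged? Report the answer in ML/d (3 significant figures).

Mass balance at complete mixing: C_std·(Q_w + Q_r) = Q_w·C_e + Q_r·C_b.
Rearranging, Q_w = Q_r·(C_std − C_b)/(C_e − C_std) = 0.541·(246 − 8.6) / (1040 − 246) = 0.1618 m³/s.
= 13.98 ML/d.

14.0 ML/d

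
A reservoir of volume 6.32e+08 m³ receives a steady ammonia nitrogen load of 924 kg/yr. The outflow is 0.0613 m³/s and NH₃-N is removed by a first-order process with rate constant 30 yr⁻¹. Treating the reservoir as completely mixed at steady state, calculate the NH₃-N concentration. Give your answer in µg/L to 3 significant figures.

Outflow Q = 0.0613 m³/s × 3.156e+07 s/yr = 1.934e+06 m³/yr.
Steady-state CSTR mass balance: W = Q·C + k·V·C, so C = W/(Q + kV).
Q + kV = 1.934e+06 + 30·6.32e+08 = 1.896e+10 m³/yr.
C = 924/1.896e+10 = 4.873e-08 kg/m³ = 4.873e-05 mg/L = 0.04873 µg/L.

0.0487 µg/L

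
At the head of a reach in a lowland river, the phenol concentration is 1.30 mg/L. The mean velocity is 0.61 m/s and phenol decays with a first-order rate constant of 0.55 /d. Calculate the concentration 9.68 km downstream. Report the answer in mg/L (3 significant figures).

Travel time t = 9.68 km / 0.61 m/s = 9680/0.61 = 1.587e+04 s = 0.1837 d.
First-order decay: C = 1.30·exp(−0.55·0.1837) = 1.30·0.9039 = 1.175 mg/L.

1.18 mg/L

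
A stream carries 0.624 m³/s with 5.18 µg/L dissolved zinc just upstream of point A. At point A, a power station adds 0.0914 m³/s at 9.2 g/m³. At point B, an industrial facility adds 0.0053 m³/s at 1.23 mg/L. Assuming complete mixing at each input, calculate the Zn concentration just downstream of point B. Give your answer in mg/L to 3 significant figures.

1.18 mg/L

5.18 µg/L = 0.00518 mg/L.
After input A: C = (0.624·0.00518 + 0.0914·9.2) / 0.7154 = 1.18 mg/L.
After input B: C = (0.7154·1.18 + 0.0053·1.23) / 0.7207 = 1.18 mg/L.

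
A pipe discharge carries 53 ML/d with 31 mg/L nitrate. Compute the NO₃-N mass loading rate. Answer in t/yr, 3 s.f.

53 ML/d = 0.6134 m³/s.
Mass flux = Q·C = 0.6134 m³/s × 31 g/m³ = 19.02 g/s.
= 19.02 g/s × 31.56 = 600.1 t/yr.

600 t/yr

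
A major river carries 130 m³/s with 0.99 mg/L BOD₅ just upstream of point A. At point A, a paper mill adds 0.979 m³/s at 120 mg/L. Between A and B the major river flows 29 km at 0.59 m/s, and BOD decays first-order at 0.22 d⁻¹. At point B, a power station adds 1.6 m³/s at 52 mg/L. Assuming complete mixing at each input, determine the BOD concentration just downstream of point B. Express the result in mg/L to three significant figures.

2.27 mg/L

After input A: C = (130·0.99 + 0.979·120) / 131 = 1.88 mg/L.
Over the 29 km reach to input B (t = 4.915e+04 s = 0.5689 d), decay gives C = 1.88·exp(−0.22·0.5689) = 1.658 mg/L.
After input B: C = (131·1.658 + 1.6·52) / 132.6 = 2.266 mg/L.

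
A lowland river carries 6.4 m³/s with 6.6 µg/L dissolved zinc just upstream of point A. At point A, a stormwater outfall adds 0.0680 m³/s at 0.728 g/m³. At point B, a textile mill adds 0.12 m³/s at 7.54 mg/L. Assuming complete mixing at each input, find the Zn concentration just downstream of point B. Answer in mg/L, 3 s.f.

6.6 µg/L = 0.0066 mg/L.
After input A: C = (6.4·0.0066 + 0.068·0.728) / 6.468 = 0.01418 mg/L.
After input B: C = (6.468·0.01418 + 0.12·7.54) / 6.588 = 0.1513 mg/L.

0.151 mg/L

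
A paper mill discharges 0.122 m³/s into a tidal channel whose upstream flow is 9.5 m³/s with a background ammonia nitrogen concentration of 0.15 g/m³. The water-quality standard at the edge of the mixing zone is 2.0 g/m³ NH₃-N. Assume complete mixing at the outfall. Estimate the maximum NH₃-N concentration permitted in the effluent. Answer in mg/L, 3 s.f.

146 mg/L

Mass balance: 2·9.622 = 0.122·Cₑ + 9.5·0.15.
Cₑ = (19.24 − 1.425) / 0.122 = 146.1 mg/L.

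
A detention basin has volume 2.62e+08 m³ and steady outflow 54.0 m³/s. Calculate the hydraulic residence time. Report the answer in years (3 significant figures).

0.154 yr

Q = 54.0 m³/s × 3.156e+07 s/yr = 1.704e+09 m³/yr.
Hydraulic residence time τ = V/Q = 2.62e+08/1.704e+09 = 0.1537 yr.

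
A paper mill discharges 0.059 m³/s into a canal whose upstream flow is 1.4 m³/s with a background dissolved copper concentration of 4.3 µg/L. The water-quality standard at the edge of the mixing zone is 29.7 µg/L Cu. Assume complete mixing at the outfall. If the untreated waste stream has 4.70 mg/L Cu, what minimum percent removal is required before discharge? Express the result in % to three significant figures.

86.5 %

4.3 µg/L = 0.0043 mg/L.
29.7 µg/L = 0.0297 mg/L.
Mass balance: 0.0297·1.459 = 0.059·Cₑ + 1.4·0.0043.
Cₑ = (0.04333 − 0.00602) / 0.059 = 0.6324 mg/L.
Required removal = 1 − 0.6324/4.70 = 86.54 %.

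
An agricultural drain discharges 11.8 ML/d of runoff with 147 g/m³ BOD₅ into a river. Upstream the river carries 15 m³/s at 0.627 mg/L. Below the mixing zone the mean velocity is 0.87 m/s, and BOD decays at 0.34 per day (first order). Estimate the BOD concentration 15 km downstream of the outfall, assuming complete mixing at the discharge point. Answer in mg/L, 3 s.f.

11.8 ML/d = 0.1366 m³/s.
After complete mixing, C₀ = (0.1366·147 + 15·0.627) / 15.14 = 1.948 mg/L.
Travel time t = 1.5e+04 m / 0.87 m/s = 1.724e+04 s = 0.1996 d.
C = 1.948·exp(−0.34·0.1996) = 1.948·0.9344 = 1.82 mg/L.

1.82 mg/L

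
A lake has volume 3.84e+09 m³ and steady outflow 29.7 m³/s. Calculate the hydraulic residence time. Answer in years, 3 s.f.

Q = 29.7 m³/s × 3.156e+07 s/yr = 9.373e+08 m³/yr.
Hydraulic residence time τ = V/Q = 3.84e+09/9.373e+08 = 4.097 yr.

4.10 yr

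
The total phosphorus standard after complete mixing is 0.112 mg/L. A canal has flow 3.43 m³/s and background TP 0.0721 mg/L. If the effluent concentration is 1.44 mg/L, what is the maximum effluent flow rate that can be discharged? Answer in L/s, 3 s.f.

Mass balance at complete mixing: C_std·(Q_w + Q_r) = Q_w·C_e + Q_r·C_b.
Rearranging, Q_w = Q_r·(C_std − C_b)/(C_e − C_std) = 3.43·(0.112 − 0.0721) / (1.44 − 0.112) = 0.1031 m³/s.
= 103.1 L/s.

103 L/s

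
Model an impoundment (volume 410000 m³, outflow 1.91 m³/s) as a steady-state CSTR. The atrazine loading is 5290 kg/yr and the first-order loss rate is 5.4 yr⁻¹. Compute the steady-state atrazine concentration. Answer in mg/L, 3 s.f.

0.0847 mg/L

Outflow Q = 1.91 m³/s × 3.156e+07 s/yr = 6.028e+07 m³/yr.
Steady-state CSTR mass balance: W = Q·C + k·V·C, so C = W/(Q + kV).
Q + kV = 6.028e+07 + 5.4·410000 = 6.249e+07 m³/yr.
C = 5290/6.249e+07 = 8.465e-05 kg/m³ = 0.08465 mg/L.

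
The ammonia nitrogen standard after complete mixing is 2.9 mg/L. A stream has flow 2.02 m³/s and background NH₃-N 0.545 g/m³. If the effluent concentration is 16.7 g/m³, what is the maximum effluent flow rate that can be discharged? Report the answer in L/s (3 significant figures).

Mass balance at complete mixing: C_std·(Q_w + Q_r) = Q_w·C_e + Q_r·C_b.
Rearranging, Q_w = Q_r·(C_std − C_b)/(C_e − C_std) = 2.02·(2.9 − 0.545) / (16.7 − 2.9) = 0.3447 m³/s.
= 344.7 L/s.

345 L/s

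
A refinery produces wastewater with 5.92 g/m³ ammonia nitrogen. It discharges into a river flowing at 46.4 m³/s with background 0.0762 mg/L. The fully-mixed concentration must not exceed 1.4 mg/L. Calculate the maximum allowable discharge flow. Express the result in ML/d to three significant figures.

Mass balance at complete mixing: C_std·(Q_w + Q_r) = Q_w·C_e + Q_r·C_b.
Rearranging, Q_w = Q_r·(C_std − C_b)/(C_e − C_std) = 46.4·(1.4 − 0.0762) / (5.92 − 1.4) = 13.59 m³/s.
= 1174 ML/d.

1170 ML/d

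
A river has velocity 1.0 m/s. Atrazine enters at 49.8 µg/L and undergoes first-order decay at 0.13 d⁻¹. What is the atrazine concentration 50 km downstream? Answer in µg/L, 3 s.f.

46.2 µg/L

Travel time t = 50 km / 1.0 m/s = 5e+04/1.0 = 5e+04 s = 0.5787 d.
First-order decay: C = 49.8·exp(−0.13·0.5787) = 49.8·0.9275 = 46.19 µg/L.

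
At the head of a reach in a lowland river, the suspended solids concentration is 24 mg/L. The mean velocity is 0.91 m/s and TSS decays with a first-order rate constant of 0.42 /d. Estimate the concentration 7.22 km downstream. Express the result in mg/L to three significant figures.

Travel time t = 7.22 km / 0.91 m/s = 7220/0.91 = 7934 s = 0.09183 d.
First-order decay: C = 24·exp(−0.42·0.09183) = 24·0.9622 = 23.09 mg/L.

23.1 mg/L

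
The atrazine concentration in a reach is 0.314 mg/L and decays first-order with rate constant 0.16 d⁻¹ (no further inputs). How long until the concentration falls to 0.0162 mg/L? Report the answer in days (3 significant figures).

18.5 d

t = ln(C₀/C)/k = ln(0.314/0.0162)/0.16 = 2.964/0.16 = 18.53 d.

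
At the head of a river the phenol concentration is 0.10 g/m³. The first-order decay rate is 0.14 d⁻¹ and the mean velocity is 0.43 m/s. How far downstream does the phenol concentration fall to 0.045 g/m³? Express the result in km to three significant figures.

From C = C₀·e^(−kt), t = ln(C₀/C)/k = ln(0.10/0.045)/0.14 = 0.7985/0.14 = 5.704 d.
Distance = v·t = 0.43 m/s × 4.928e+05 s = 2.119e+05 m = 211.9 km.

212 km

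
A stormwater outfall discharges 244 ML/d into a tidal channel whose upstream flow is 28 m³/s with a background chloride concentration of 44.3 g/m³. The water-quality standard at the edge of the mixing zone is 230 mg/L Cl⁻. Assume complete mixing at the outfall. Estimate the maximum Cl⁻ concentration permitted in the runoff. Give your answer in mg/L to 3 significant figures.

244 ML/d = 2.824 m³/s.
Mass balance: 230·30.82 = 2.824·Cₑ + 28·44.3.
Cₑ = (7090 − 1240) / 2.824 = 2071 mg/L.

2070 mg/L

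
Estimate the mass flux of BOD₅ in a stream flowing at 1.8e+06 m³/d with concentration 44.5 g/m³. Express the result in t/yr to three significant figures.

29300 t/yr

1.8e+06 m³/d = 20.83 m³/s.
Mass flux = Q·C = 20.83 m³/s × 44.5 g/m³ = 927.1 g/s.
= 927.1 g/s × 31.56 = 2.926e+04 t/yr.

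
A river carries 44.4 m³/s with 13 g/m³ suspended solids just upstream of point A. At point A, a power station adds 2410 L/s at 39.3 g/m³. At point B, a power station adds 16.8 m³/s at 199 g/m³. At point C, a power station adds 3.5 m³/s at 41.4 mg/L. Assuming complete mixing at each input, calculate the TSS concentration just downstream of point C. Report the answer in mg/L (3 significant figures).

2410 L/s = 2.41 m³/s.
After input A: C = (44.4·13 + 2.41·39.3) / 46.81 = 14.35 mg/L.
After input B: C = (46.81·14.35 + 16.8·199) / 63.61 = 63.12 mg/L.
After input C: C = (63.61·63.12 + 3.5·41.4) / 67.11 = 61.99 mg/L.

62.0 mg/L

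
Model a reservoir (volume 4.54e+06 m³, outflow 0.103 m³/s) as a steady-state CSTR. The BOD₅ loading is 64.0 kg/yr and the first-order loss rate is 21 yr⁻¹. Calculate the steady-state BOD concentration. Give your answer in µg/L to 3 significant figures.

0.649 µg/L

Outflow Q = 0.103 m³/s × 3.156e+07 s/yr = 3.25e+06 m³/yr.
Steady-state CSTR mass balance: W = Q·C + k·V·C, so C = W/(Q + kV).
Q + kV = 3.25e+06 + 21·4.54e+06 = 9.859e+07 m³/yr.
C = 64.0/9.859e+07 = 6.492e-07 kg/m³ = 0.0006492 mg/L = 0.6492 µg/L.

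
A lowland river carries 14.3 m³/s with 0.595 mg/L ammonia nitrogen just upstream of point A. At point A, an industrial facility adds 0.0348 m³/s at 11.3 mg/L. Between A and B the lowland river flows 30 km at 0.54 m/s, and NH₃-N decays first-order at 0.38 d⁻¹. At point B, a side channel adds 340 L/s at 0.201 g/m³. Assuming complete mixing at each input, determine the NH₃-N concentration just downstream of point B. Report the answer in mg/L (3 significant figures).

0.480 mg/L

After input A: C = (14.3·0.595 + 0.0348·11.3) / 14.33 = 0.621 mg/L.
Over the 30 km reach to input B (t = 5.556e+04 s = 0.643 d), decay gives C = 0.621·exp(−0.38·0.643) = 0.4864 mg/L.
340 L/s = 0.34 m³/s.
After input B: C = (14.33·0.4864 + 0.34·0.201) / 14.67 = 0.4798 mg/L.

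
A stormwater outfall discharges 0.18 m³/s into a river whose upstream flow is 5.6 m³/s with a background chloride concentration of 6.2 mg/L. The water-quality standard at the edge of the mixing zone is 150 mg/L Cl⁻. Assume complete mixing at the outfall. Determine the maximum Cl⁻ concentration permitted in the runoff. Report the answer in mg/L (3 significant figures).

Mass balance: 150·5.78 = 0.18·Cₑ + 5.6·6.2.
Cₑ = (867 − 34.72) / 0.18 = 4624 mg/L.

4620 mg/L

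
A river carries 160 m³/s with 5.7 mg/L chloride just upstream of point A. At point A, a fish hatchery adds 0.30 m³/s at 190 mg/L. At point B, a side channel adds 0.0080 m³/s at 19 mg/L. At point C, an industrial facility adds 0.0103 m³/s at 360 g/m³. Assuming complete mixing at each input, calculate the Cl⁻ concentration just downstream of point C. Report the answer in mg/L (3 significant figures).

After input A: C = (160·5.7 + 0.3·190) / 160.3 = 6.045 mg/L.
After input B: C = (160.3·6.045 + 0.008·19) / 160.3 = 6.046 mg/L.
After input C: C = (160.3·6.046 + 0.0103·360) / 160.3 = 6.068 mg/L.

6.07 mg/L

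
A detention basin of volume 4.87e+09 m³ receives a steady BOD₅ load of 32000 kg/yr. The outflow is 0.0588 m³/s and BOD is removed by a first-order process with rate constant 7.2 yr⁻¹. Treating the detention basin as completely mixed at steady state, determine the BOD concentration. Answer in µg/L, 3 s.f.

Outflow Q = 0.0588 m³/s × 3.156e+07 s/yr = 1.856e+06 m³/yr.
Steady-state CSTR mass balance: W = Q·C + k·V·C, so C = W/(Q + kV).
Q + kV = 1.856e+06 + 7.2·4.87e+09 = 3.507e+10 m³/yr.
C = 32000/3.507e+10 = 9.126e-07 kg/m³ = 0.0009126 mg/L = 0.9126 µg/L.

0.913 µg/L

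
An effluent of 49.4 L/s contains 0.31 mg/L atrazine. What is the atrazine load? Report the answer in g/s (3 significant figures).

49.4 L/s = 0.0494 m³/s.
Mass flux = Q·C = 0.0494 m³/s × 0.31 g/m³ = 0.01531 g/s.

0.0153 g/s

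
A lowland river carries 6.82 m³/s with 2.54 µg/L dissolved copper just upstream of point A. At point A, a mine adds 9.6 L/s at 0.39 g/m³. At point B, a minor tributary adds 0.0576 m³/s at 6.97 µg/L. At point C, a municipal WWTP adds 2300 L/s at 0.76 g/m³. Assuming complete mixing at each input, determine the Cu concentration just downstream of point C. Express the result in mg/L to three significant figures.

0.193 mg/L

2.54 µg/L = 0.00254 mg/L.
9.6 L/s = 0.0096 m³/s.
After input A: C = (6.82·0.00254 + 0.0096·0.39) / 6.83 = 0.003085 mg/L.
6.97 µg/L = 0.00697 mg/L.
After input B: C = (6.83·0.003085 + 0.0576·0.00697) / 6.887 = 0.003117 mg/L.
2300 L/s = 2.3 m³/s.
After input C: C = (6.887·0.003117 + 2.3·0.76) / 9.187 = 0.1926 mg/L.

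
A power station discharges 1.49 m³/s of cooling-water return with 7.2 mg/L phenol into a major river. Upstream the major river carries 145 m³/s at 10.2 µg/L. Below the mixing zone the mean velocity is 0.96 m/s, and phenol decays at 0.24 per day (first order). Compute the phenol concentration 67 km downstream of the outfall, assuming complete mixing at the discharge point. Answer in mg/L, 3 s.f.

10.2 µg/L = 0.0102 mg/L.
After complete mixing, C₀ = (1.49·7.2 + 145·0.0102) / 146.5 = 0.08333 mg/L.
Travel time t = 6.7e+04 m / 0.96 m/s = 6.979e+04 s = 0.8078 d.
C = 0.08333·exp(−0.24·0.8078) = 0.08333·0.8238 = 0.06864 mg/L.

0.0686 mg/L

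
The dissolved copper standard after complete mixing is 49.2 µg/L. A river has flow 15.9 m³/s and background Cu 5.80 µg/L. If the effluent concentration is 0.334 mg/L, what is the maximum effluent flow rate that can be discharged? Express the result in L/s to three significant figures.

5.80 µg/L = 0.0058 mg/L.
49.2 µg/L = 0.0492 mg/L.
Mass balance at complete mixing: C_std·(Q_w + Q_r) = Q_w·C_e + Q_r·C_b.
Rearranging, Q_w = Q_r·(C_std − C_b)/(C_e − C_std) = 15.9·(0.0492 − 0.0058) / (0.334 − 0.0492) = 2.423 m³/s.
= 2423 L/s.

2420 L/s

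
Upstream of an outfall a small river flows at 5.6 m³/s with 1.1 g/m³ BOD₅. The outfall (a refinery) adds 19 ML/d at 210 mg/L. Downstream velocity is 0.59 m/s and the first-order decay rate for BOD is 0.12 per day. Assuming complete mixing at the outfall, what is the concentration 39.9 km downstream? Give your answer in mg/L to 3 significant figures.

19 ML/d = 0.2199 m³/s.
After complete mixing, C₀ = (0.2199·210 + 5.6·1.1) / 5.82 = 8.993 mg/L.
Travel time t = 3.99e+04 m / 0.59 m/s = 6.763e+04 s = 0.7827 d.
C = 8.993·exp(−0.12·0.7827) = 8.993·0.9103 = 8.187 mg/L.

8.19 mg/L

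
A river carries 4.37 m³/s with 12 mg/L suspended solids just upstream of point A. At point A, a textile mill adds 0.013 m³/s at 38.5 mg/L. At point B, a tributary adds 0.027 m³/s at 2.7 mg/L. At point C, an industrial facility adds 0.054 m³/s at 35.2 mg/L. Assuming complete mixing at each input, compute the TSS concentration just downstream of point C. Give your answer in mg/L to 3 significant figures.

12.3 mg/L

After input A: C = (4.37·12 + 0.013·38.5) / 4.383 = 12.08 mg/L.
After input B: C = (4.383·12.08 + 0.027·2.7) / 4.41 = 12.02 mg/L.
After input C: C = (4.41·12.02 + 0.054·35.2) / 4.464 = 12.3 mg/L.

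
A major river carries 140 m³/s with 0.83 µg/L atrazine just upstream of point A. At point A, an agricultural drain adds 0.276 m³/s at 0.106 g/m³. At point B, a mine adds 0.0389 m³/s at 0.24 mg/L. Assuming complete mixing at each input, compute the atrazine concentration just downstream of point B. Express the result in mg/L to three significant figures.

0.00110 mg/L

0.83 µg/L = 0.00083 mg/L.
After input A: C = (140·0.00083 + 0.276·0.106) / 140.3 = 0.001037 mg/L.
After input B: C = (140.3·0.001037 + 0.0389·0.24) / 140.3 = 0.001103 mg/L.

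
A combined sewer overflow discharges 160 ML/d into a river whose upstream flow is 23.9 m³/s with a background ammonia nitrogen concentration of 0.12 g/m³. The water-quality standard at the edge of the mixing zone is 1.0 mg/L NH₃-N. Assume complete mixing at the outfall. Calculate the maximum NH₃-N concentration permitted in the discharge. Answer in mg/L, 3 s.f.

12.4 mg/L

160 ML/d = 1.852 m³/s.
Mass balance: 1·25.75 = 1.852·Cₑ + 23.9·0.12.
Cₑ = (25.75 − 2.868) / 1.852 = 12.36 mg/L.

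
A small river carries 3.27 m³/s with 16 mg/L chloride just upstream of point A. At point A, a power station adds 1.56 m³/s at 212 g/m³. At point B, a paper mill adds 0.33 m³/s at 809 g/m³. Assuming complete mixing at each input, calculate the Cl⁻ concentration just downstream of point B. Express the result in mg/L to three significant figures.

126 mg/L

After input A: C = (3.27·16 + 1.56·212) / 4.83 = 79.3 mg/L.
After input B: C = (4.83·79.3 + 0.33·809) / 5.16 = 126 mg/L.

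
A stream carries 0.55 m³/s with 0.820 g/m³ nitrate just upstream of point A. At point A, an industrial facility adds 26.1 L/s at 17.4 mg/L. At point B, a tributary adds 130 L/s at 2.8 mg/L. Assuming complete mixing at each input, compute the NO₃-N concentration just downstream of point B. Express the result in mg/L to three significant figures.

26.1 L/s = 0.0261 m³/s.
After input A: C = (0.55·0.82 + 0.0261·17.4) / 0.5761 = 1.571 mg/L.
130 L/s = 0.13 m³/s.
After input B: C = (0.5761·1.571 + 0.13·2.8) / 0.7061 = 1.797 mg/L.

1.80 mg/L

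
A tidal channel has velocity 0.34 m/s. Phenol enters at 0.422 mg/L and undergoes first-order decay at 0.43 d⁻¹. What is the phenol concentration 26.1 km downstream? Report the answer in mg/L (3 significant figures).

Travel time t = 26.1 km / 0.34 m/s = 2.61e+04/0.34 = 7.676e+04 s = 0.8885 d.
First-order decay: C = 0.422·exp(−0.43·0.8885) = 0.422·0.6825 = 0.288 mg/L.

0.288 mg/L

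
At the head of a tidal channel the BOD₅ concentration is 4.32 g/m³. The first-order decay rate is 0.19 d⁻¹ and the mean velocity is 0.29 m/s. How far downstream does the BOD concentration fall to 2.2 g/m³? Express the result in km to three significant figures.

From C = C₀·e^(−kt), t = ln(C₀/C)/k = ln(4.32/2.2)/0.19 = 0.6748/0.19 = 3.552 d.
Distance = v·t = 0.29 m/s × 3.069e+05 s = 8.899e+04 m = 88.99 km.

89.0 km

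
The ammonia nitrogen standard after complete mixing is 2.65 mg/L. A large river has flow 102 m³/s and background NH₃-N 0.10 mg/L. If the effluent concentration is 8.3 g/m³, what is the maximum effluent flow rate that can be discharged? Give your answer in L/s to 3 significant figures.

Mass balance at complete mixing: C_std·(Q_w + Q_r) = Q_w·C_e + Q_r·C_b.
Rearranging, Q_w = Q_r·(C_std − C_b)/(C_e − C_std) = 102·(2.65 − 0.1) / (8.3 − 2.65) = 46.04 m³/s.
= 4.604e+04 L/s.

46000 L/s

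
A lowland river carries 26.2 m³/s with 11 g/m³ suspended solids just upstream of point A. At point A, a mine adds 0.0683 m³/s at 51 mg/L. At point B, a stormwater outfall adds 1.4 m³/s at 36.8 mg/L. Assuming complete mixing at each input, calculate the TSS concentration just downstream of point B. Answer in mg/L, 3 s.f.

After input A: C = (26.2·11 + 0.0683·51) / 26.27 = 11.1 mg/L.
After input B: C = (26.27·11.1 + 1.4·36.8) / 27.67 = 12.4 mg/L.

12.4 mg/L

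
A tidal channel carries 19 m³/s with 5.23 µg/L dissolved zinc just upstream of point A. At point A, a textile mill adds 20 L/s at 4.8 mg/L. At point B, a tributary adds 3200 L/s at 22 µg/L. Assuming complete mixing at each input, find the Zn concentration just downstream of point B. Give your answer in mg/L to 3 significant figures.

0.0120 mg/L

5.23 µg/L = 0.00523 mg/L.
20 L/s = 0.02 m³/s.
After input A: C = (19·0.00523 + 0.02·4.8) / 19.02 = 0.01027 mg/L.
3200 L/s = 3.2 m³/s.
22 µg/L = 0.022 mg/L.
After input B: C = (19.02·0.01027 + 3.2·0.022) / 22.22 = 0.01196 mg/L.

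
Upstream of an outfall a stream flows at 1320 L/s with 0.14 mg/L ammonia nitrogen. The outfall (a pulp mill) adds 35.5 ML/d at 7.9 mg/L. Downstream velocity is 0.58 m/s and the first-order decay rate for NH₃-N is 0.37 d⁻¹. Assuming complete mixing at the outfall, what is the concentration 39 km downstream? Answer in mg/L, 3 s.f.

1.49 mg/L

35.5 ML/d = 0.4109 m³/s.
1320 L/s = 1.32 m³/s.
After complete mixing, C₀ = (0.4109·7.9 + 1.32·0.14) / 1.731 = 1.982 mg/L.
Travel time t = 3.9e+04 m / 0.58 m/s = 6.724e+04 s = 0.7783 d.
C = 1.982·exp(−0.37·0.7783) = 1.982·0.7498 = 1.486 mg/L.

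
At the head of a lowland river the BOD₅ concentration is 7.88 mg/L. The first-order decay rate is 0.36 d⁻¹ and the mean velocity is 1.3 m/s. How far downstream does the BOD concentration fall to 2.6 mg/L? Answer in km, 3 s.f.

346 km

From C = C₀·e^(−kt), t = ln(C₀/C)/k = ln(7.88/2.6)/0.36 = 1.109/0.36 = 3.08 d.
Distance = v·t = 1.3 m/s × 2.661e+05 s = 3.46e+05 m = 346 km.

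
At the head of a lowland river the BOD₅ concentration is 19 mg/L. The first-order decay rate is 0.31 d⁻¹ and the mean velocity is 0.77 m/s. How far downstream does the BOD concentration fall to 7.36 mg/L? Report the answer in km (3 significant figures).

From C = C₀·e^(−kt), t = ln(C₀/C)/k = ln(19/7.36)/0.31 = 0.9484/0.31 = 3.059 d.
Distance = v·t = 0.77 m/s × 2.643e+05 s = 2.035e+05 m = 203.5 km.

204 km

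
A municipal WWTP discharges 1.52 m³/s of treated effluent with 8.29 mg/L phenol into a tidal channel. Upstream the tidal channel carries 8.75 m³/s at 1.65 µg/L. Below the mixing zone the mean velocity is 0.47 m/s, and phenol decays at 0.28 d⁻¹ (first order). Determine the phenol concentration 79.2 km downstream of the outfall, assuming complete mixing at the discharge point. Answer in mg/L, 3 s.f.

0.711 mg/L

1.65 µg/L = 0.00165 mg/L.
After complete mixing, C₀ = (1.52·8.29 + 8.75·0.00165) / 10.27 = 1.228 mg/L.
Travel time t = 7.92e+04 m / 0.47 m/s = 1.685e+05 s = 1.95 d.
C = 1.228·exp(−0.28·1.95) = 1.228·0.5792 = 0.7115 mg/L.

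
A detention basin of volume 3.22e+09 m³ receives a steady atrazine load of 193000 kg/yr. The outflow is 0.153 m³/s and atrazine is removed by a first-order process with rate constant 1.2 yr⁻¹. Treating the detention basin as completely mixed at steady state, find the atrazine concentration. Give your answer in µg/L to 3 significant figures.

49.9 µg/L

Outflow Q = 0.153 m³/s × 3.156e+07 s/yr = 4.828e+06 m³/yr.
Steady-state CSTR mass balance: W = Q·C + k·V·C, so C = W/(Q + kV).
Q + kV = 4.828e+06 + 1.2·3.22e+09 = 3.869e+09 m³/yr.
C = 193000/3.869e+09 = 4.989e-05 kg/m³ = 0.04989 mg/L = 49.89 µg/L.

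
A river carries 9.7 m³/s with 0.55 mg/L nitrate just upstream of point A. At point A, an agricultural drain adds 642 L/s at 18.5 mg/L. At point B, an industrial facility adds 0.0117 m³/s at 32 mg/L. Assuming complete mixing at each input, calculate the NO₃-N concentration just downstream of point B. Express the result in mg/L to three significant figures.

1.70 mg/L

642 L/s = 0.642 m³/s.
After input A: C = (9.7·0.55 + 0.642·18.5) / 10.34 = 1.664 mg/L.
After input B: C = (10.34·1.664 + 0.0117·32) / 10.35 = 1.699 mg/L.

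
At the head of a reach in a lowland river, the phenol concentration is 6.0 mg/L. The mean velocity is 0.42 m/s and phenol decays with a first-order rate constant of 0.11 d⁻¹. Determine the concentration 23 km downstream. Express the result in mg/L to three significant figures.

Travel time t = 23 km / 0.42 m/s = 2.3e+04/0.42 = 5.476e+04 s = 0.6338 d.
First-order decay: C = 6.0·exp(−0.11·0.6338) = 6.0·0.9327 = 5.596 mg/L.

5.60 mg/L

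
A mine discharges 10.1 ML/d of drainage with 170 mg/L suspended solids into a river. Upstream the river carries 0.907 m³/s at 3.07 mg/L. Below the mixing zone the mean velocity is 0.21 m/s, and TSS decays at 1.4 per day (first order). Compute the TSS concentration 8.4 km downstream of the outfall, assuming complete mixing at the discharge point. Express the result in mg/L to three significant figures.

11.6 mg/L

10.1 ML/d = 0.1169 m³/s.
After complete mixing, C₀ = (0.1169·170 + 0.907·3.07) / 1.024 = 22.13 mg/L.
Travel time t = 8400 m / 0.21 m/s = 4e+04 s = 0.463 d.
C = 22.13·exp(−1.4·0.463) = 22.13·0.523 = 11.57 mg/L.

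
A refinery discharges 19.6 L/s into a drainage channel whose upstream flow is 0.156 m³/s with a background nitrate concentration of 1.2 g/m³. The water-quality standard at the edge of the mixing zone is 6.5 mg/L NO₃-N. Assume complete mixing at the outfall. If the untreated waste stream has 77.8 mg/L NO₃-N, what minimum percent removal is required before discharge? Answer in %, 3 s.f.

19.6 L/s = 0.0196 m³/s.
Mass balance: 6.5·0.1756 = 0.0196·Cₑ + 0.156·1.2.
Cₑ = (1.141 − 0.1872) / 0.0196 = 48.68 mg/L.
Required removal = 1 − 48.68/77.8 = 37.42 %.

37.4 %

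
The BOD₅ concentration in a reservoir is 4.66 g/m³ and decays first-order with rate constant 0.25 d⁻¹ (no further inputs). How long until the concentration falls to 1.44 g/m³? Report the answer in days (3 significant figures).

4.70 d

t = ln(C₀/C)/k = ln(4.66/1.44)/0.25 = 1.174/0.25 = 4.697 d.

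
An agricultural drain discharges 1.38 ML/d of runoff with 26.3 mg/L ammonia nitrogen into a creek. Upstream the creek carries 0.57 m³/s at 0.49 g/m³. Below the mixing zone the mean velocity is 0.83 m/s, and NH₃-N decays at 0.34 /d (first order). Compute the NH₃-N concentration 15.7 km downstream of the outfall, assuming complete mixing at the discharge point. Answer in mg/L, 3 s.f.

1.38 ML/d = 0.01597 m³/s.
After complete mixing, C₀ = (0.01597·26.3 + 0.57·0.49) / 0.586 = 1.194 mg/L.
Travel time t = 1.57e+04 m / 0.83 m/s = 1.892e+04 s = 0.2189 d.
C = 1.194·exp(−0.34·0.2189) = 1.194·0.9283 = 1.108 mg/L.

1.11 mg/L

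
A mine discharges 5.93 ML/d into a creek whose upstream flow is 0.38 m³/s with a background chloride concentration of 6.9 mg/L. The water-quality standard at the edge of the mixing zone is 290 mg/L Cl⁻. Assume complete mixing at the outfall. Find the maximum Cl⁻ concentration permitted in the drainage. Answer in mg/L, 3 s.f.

5.93 ML/d = 0.06863 m³/s.
Mass balance: 290·0.4486 = 0.06863·Cₑ + 0.38·6.9.
Cₑ = (130.1 − 2.622) / 0.06863 = 1857 mg/L.

1860 mg/L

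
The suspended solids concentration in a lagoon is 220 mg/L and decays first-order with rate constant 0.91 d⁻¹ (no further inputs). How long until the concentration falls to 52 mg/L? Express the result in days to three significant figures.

t = ln(C₀/C)/k = ln(220/52)/0.91 = 1.442/0.91 = 1.585 d.

1.59 d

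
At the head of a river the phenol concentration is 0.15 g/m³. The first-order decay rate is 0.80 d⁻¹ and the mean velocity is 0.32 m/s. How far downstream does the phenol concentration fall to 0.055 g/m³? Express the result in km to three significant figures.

34.7 km

From C = C₀·e^(−kt), t = ln(C₀/C)/k = ln(0.15/0.055)/0.80 = 1.003/0.80 = 1.254 d.
Distance = v·t = 0.32 m/s × 1.084e+05 s = 3.467e+04 m = 34.67 km.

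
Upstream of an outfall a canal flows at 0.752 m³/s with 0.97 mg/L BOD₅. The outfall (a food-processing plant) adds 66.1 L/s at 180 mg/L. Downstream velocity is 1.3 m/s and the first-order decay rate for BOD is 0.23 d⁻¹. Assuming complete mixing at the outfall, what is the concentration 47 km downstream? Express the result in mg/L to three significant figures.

66.1 L/s = 0.0661 m³/s.
After complete mixing, C₀ = (0.0661·180 + 0.752·0.97) / 0.8181 = 15.44 mg/L.
Travel time t = 4.7e+04 m / 1.3 m/s = 3.615e+04 s = 0.4184 d.
C = 15.44·exp(−0.23·0.4184) = 15.44·0.9082 = 14.02 mg/L.

14.0 mg/L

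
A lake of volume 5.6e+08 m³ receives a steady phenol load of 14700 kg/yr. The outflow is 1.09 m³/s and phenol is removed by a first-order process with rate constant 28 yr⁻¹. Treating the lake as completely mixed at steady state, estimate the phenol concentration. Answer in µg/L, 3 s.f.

0.935 µg/L

Outflow Q = 1.09 m³/s × 3.156e+07 s/yr = 3.44e+07 m³/yr.
Steady-state CSTR mass balance: W = Q·C + k·V·C, so C = W/(Q + kV).
Q + kV = 3.44e+07 + 28·5.6e+08 = 1.571e+10 m³/yr.
C = 14700/1.571e+10 = 9.354e-07 kg/m³ = 0.0009354 mg/L = 0.9354 µg/L.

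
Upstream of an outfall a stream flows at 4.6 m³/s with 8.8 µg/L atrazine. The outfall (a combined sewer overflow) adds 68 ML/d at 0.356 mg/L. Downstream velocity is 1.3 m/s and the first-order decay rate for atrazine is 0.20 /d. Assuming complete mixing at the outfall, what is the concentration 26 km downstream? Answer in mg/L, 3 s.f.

0.0568 mg/L

68 ML/d = 0.787 m³/s.
8.8 µg/L = 0.0088 mg/L.
After complete mixing, C₀ = (0.787·0.356 + 4.6·0.0088) / 5.387 = 0.05953 mg/L.
Travel time t = 2.6e+04 m / 1.3 m/s = 2e+04 s = 0.2315 d.
C = 0.05953·exp(−0.20·0.2315) = 0.05953·0.9548 = 0.05683 mg/L.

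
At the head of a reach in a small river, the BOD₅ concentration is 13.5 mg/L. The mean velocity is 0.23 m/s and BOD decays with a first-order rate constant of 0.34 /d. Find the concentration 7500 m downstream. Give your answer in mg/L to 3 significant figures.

11.9 mg/L

Travel time t = 7500 m / 0.23 m/s = 7500/0.23 = 3.261e+04 s = 0.3774 d.
First-order decay: C = 13.5·exp(−0.34·0.3774) = 13.5·0.8796 = 11.87 mg/L.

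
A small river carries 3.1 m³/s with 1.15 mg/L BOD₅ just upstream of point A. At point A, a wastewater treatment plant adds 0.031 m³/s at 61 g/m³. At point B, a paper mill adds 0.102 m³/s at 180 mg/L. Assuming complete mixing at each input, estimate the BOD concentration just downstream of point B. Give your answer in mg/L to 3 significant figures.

7.37 mg/L

After input A: C = (3.1·1.15 + 0.031·61) / 3.131 = 1.743 mg/L.
After input B: C = (3.131·1.743 + 0.102·180) / 3.233 = 7.367 mg/L.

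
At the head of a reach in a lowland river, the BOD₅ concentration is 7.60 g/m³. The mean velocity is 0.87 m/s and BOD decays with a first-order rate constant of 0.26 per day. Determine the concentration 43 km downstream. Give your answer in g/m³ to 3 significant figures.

Travel time t = 43 km / 0.87 m/s = 4.3e+04/0.87 = 4.943e+04 s = 0.5721 d.
First-order decay: C = 7.60·exp(−0.26·0.5721) = 7.60·0.8618 = 6.55 g/m³.

6.55 g/m³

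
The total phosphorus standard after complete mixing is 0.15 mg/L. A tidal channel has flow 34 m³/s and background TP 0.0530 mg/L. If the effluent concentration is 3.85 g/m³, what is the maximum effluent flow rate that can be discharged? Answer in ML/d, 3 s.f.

77.0 ML/d

Mass balance at complete mixing: C_std·(Q_w + Q_r) = Q_w·C_e + Q_r·C_b.
Rearranging, Q_w = Q_r·(C_std − C_b)/(C_e − C_std) = 34·(0.15 − 0.053) / (3.85 − 0.15) = 0.8914 m³/s.
= 77.01 ML/d.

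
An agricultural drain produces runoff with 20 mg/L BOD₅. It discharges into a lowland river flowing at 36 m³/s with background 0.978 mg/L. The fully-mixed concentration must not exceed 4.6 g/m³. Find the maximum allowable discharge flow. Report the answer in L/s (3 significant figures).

8470 L/s

Mass balance at complete mixing: C_std·(Q_w + Q_r) = Q_w·C_e + Q_r·C_b.
Rearranging, Q_w = Q_r·(C_std − C_b)/(C_e − C_std) = 36·(4.6 − 0.978) / (20 − 4.6) = 8.467 m³/s.
= 8467 L/s.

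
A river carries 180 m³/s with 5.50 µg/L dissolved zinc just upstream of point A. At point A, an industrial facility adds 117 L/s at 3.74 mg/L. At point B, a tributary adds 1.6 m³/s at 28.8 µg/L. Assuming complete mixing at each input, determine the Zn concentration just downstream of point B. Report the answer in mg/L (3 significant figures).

5.50 µg/L = 0.0055 mg/L.
117 L/s = 0.117 m³/s.
After input A: C = (180·0.0055 + 0.117·3.74) / 180.1 = 0.007926 mg/L.
28.8 µg/L = 0.0288 mg/L.
After input B: C = (180.1·0.007926 + 1.6·0.0288) / 181.7 = 0.00811 mg/L.

0.00811 mg/L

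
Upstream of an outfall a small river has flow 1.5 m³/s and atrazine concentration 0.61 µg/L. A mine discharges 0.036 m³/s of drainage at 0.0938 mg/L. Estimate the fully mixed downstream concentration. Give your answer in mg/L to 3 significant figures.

0.00279 mg/L

0.61 µg/L = 0.00061 mg/L.
Flow-weighted mixing gives C = (0.036·0.0938 + 1.5·0.00061) / (0.036 + 1.5) = 0.004292/1.536 = 0.002794 mg/L.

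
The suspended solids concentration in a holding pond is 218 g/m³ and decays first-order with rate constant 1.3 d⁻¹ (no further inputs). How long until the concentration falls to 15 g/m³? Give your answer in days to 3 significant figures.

t = ln(C₀/C)/k = ln(218/15)/1.3 = 2.676/1.3 = 2.059 d.

2.06 d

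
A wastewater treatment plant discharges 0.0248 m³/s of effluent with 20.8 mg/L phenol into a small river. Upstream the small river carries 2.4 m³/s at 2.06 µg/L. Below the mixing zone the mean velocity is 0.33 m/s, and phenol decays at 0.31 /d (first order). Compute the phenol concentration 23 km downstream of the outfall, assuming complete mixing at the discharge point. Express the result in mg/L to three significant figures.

0.167 mg/L

2.06 µg/L = 0.00206 mg/L.
After complete mixing, C₀ = (0.0248·20.8 + 2.4·0.00206) / 2.425 = 0.2148 mg/L.
Travel time t = 2.3e+04 m / 0.33 m/s = 6.97e+04 s = 0.8067 d.
C = 0.2148·exp(−0.31·0.8067) = 0.2148·0.7787 = 0.1673 mg/L.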